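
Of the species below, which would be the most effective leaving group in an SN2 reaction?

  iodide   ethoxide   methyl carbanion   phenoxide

A good leaving group is a weak base: the lower the pKₐ of its conjugate acid, the more readily it departs.
iodide: pKₐ(HI) ≈ -10
phenoxide: pKₐ(C₆H₅OH (phenol)) ≈ 10
ethoxide: pKₐ(CH₃CH₂OH) ≈ 16
methyl carbanion: pKₐ(CH₄) ≈ 48

iodide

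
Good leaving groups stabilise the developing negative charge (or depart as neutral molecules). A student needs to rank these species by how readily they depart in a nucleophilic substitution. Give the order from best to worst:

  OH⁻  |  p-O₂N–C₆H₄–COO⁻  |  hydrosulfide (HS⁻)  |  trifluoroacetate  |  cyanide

trifluoroacetate > p-O₂N–C₆H₄–COO⁻ > hydrosulfide (HS⁻) > cyanide > OH⁻

trifluoroacetate: pKₐ(CF₃COOH) ≈ 0.2
p-O₂N–C₆H₄–COO⁻: pKₐ(p-nitrobenzoic acid) ≈ 3.4
hydrosulfide (HS⁻): pKₐ(H₂S) ≈ 7
cyanide: pKₐ(HCN) ≈ 9.2
OH⁻: pKₐ(H₂O) ≈ 15.7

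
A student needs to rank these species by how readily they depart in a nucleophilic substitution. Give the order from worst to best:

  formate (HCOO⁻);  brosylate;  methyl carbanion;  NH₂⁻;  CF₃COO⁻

methyl carbanion < NH₂⁻ < formate (HCOO⁻) < CF₃COO⁻ < brosylate

Leaving-group ability tracks the stability of the departed species; conjugate-acid pKₐ is the usual yardstick (lower pKₐ → better LG).
brosylate: pKₐ(p-BrC₆H₄SO₃H) ≈ -2.8
CF₃COO⁻: pKₐ(CF₃COOH) ≈ 0.2
formate (HCOO⁻): pKₐ(HCOOH) ≈ 3.8 — resonance-stabilised carboxylate
NH₂⁻: pKₐ(NH₃) ≈ 38 — extremely strong base; never a leaving group
methyl carbanion: pKₐ(CH₄) ≈ 48 — unstabilised carbanion; the worst conceivable leaving group
Listed from poorest to best leaving group as asked.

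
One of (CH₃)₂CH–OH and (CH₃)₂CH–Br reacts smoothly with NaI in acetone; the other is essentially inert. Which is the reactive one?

(CH₃)₂CH–Br

From (CH₃)₂CH–OH the departing group would be OH⁻ (pKₐ(H₂O) ≈ 15.7). Strong base; essentially never leaves without prior activation.
From (CH₃)₂CH–Br the leaving group is Br⁻ (pKₐ(HBr) ≈ -9). Weak base; good leaving group.
(In practice (CH₃)₂CH–Br is made from (CH₃)₂CH–OH by treatment with PBr₃, replacing the hydroxyl with bromide.)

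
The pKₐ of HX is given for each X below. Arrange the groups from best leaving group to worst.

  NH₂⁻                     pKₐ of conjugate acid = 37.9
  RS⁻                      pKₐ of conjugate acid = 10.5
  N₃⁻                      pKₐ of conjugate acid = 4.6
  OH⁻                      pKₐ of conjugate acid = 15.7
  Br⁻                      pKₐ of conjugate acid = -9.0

Lower conjugate-acid pKₐ ⇒ weaker base ⇒ better leaving group.
Sorting by the given values: Br⁻ (-9.0), N₃⁻ (4.6), RS⁻ (10.5), OH⁻ (15.7), NH₂⁻ (37.9).

Br⁻ > N₃⁻ > RS⁻ > OH⁻ > NH₂⁻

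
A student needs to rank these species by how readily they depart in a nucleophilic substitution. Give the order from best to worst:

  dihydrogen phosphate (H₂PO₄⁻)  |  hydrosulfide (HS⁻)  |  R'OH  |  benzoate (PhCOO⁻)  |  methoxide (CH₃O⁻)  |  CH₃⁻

R'OH > dihydrogen phosphate (H₂PO₄⁻) > benzoate (PhCOO⁻) > hydrosulfide (HS⁻) > methoxide (CH₃O⁻) > CH₃⁻

Leaving-group ability tracks the stability of the departed species; conjugate-acid pKₐ is the usual yardstick (lower pKₐ → better LG).
R'OH: pKₐ(R'OH₂⁺) ≈ -2.4 — neutral; leaves from a protonated ether (an oxonium ion, R–O(H)R'⁺)
dihydrogen phosphate (H₂PO₄⁻): pKₐ(H₃PO₄) ≈ 2.1 — moderate base; biological leaving group after further activation
benzoate (PhCOO⁻): pKₐ(C₆H₅COOH) ≈ 4.2
hydrosulfide (HS⁻): pKₐ(H₂S) ≈ 7 — larger and more polarisable than the oxygen analogue
methoxide (CH₃O⁻): pKₐ(CH₃OH) ≈ 15.5
CH₃⁻: pKₐ(CH₄) ≈ 48 — unstabilised carbanion; the worst conceivable leaving group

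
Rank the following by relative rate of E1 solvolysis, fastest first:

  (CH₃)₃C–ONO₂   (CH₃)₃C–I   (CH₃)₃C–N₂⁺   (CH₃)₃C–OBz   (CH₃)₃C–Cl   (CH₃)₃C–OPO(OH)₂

(CH₃)₃C–N₂⁺ > (CH₃)₃C–I > (CH₃)₃C–Cl > (CH₃)₃C–ONO₂ > (CH₃)₃C–OPO(OH)₂ > (CH₃)₃C–OBz

Identical carbon frameworks mean the comparison reduces to leaving-group quality.
Rank by basicity of the departing species: weakest base leaves most easily.
(CH₃)₃C–N₂⁺ loses N₂: no meaningful conjugate acid; N₂ departs as an exceptionally stable neutral molecule
(CH₃)₃C–I loses I⁻: pKₐ(HI) ≈ -10
(CH₃)₃C–Cl loses Cl⁻: pKₐ(HCl) ≈ -7
(CH₃)₃C–ONO₂ loses NO₃⁻: pKₐ(HNO₃) ≈ -1.3
(CH₃)₃C–OPO(OH)₂ loses H₂PO₄⁻: pKₐ(H₃PO₄) ≈ 2.1
(CH₃)₃C–OBz loses PhCOO⁻: pKₐ(C₆H₅COOH) ≈ 4.2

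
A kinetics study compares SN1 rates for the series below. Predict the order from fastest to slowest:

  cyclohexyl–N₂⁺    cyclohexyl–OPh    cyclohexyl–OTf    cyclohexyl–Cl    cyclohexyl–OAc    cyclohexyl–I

Same R in every case — rank the leaving groups.
A good leaving group is a weak base: the lower the pKₐ of its conjugate acid, the more readily it departs.
cyclohexyl–N₂⁺ loses N₂: no meaningful conjugate acid; N₂ departs as an exceptionally stable neutral molecule
cyclohexyl–OTf loses OTf⁻: pKₐ(CF₃SO₃H (triflic acid)) ≈ -14
cyclohexyl–I loses I⁻: pKₐ(HI) ≈ -10
cyclohexyl–Cl loses Cl⁻: pKₐ(HCl) ≈ -7
cyclohexyl–OAc loses AcO⁻: pKₐ(CH₃COOH) ≈ 4.8
cyclohexyl–OPh loses PhO⁻: pKₐ(C₆H₅OH (phenol)) ≈ 10

cyclohexyl–N₂⁺ > cyclohexyl–OTf > cyclohexyl–I > cyclohexyl–Cl > cyclohexyl–OAc > cyclohexyl–OPh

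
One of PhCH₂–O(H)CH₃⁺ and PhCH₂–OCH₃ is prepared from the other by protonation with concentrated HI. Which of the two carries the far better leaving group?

From PhCH₂–OCH₃ the departing group would be CH₃O⁻ (pKₐ(CH₃OH) ≈ 15.5). Strong base; alkoxides do not leave unassisted.
From PhCH₂–O(H)CH₃⁺ the leaving group is R'OH (pKₐ(R'OH₂⁺) ≈ -2.4). Neutral; leaves from a protonated ether (an oxonium ion, R–O(H)R'⁺).
Protonation with concentrated HI works by allowing neutral methanol, rather than methoxide, to depart, making PhCH₂–O(H)CH₃⁺ enormously more reactive.

PhCH₂–O(H)CH₃⁺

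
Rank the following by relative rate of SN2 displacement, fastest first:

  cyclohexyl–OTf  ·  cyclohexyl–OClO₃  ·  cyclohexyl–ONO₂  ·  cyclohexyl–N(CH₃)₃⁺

With the same alkyl group throughout, only the leaving group differentiates the rates.
A good leaving group is a weak base: the lower the pKₐ of its conjugate acid, the more readily it departs.
cyclohexyl–OTf loses OTf⁻: pKₐ(CF₃SO₃H (triflic acid)) ≈ -14
cyclohexyl–OClO₃ loses ClO₄⁻: pKₐ(HClO₄) ≈ -10
cyclohexyl–ONO₂ loses NO₃⁻: pKₐ(HNO₃) ≈ -1.3
cyclohexyl–N(CH₃)₃⁺ loses NR'₃: pKₐ(R'₃NH⁺) ≈ 10.7

cyclohexyl–OTf > cyclohexyl–OClO₃ > cyclohexyl–ONO₂ > cyclohexyl–N(CH₃)₃⁺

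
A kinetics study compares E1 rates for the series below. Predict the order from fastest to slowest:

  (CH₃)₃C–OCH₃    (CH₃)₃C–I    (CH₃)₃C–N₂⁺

(CH₃)₃C–N₂⁺ > (CH₃)₃C–I > (CH₃)₃C–OCH₃

With the same alkyl group throughout, only the leaving group differentiates the rates.
Leaving-group ability tracks the stability of the departed species; conjugate-acid pKₐ is the usual yardstick (lower pKₐ → better LG).
(CH₃)₃C–N₂⁺ loses N₂: no meaningful conjugate acid; N₂ departs as an exceptionally stable neutral molecule
(CH₃)₃C–I loses I⁻: pKₐ(HI) ≈ -10
(CH₃)₃C–OCH₃ loses CH₃O⁻: pKₐ(CH₃OH) ≈ 15.5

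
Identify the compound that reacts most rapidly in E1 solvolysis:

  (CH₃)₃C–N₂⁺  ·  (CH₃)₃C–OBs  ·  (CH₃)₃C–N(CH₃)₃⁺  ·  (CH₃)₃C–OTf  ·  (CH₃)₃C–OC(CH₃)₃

Identical carbon frameworks mean the comparison reduces to leaving-group quality.
The more stable X⁻ (or X) is on its own — i.e. the weaker a base it is — the better a leaving group it makes.
(CH₃)₃C–N₂⁺ loses N₂: no meaningful conjugate acid; N₂ departs as an exceptionally stable neutral molecule
(CH₃)₃C–OTf loses OTf⁻: pKₐ(CF₃SO₃H (triflic acid)) ≈ -14
(CH₃)₃C–OBs loses OBs⁻: pKₐ(p-BrC₆H₄SO₃H) ≈ -2.8
(CH₃)₃C–N(CH₃)₃⁺ loses NR'₃: pKₐ(R'₃NH⁺) ≈ 10.7
(CH₃)₃C–OC(CH₃)₃ loses (CH₃)₃CO⁻: pKₐ(t-BuOH) ≈ 18

(CH₃)₃C–N₂⁺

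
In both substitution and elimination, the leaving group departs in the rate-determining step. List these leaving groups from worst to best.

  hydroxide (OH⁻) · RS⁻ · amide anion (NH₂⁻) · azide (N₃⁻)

amide anion (NH₂⁻) < hydroxide (OH⁻) < RS⁻ < azide (N₃⁻)

azide (N₃⁻): pKₐ(HN₃) ≈ 4.7
RS⁻: pKₐ(RSH (a thiol)) ≈ 10.5
hydroxide (OH⁻): pKₐ(H₂O) ≈ 15.7
amide anion (NH₂⁻): pKₐ(NH₃) ≈ 38
Listed from poorest to best leaving group as asked.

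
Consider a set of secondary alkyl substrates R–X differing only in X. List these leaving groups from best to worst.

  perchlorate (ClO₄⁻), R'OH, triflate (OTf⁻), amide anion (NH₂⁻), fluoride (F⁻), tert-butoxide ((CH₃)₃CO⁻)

triflate (OTf⁻) > perchlorate (ClO₄⁻) > R'OH > fluoride (F⁻) > tert-butoxide ((CH₃)₃CO⁻) > amide anion (NH₂⁻)

Rank by basicity of the departing species: weakest base leaves most easily.
triflate (OTf⁻): pKₐ(CF₃SO₃H (triflic acid)) ≈ -14 — charge spread over three oxygens and a CF₃ group; the premier leaving group in synthesis
perchlorate (ClO₄⁻): pKₐ(HClO₄) ≈ -10
R'OH: pKₐ(R'OH₂⁺) ≈ -2.4
fluoride (F⁻): pKₐ(HF) ≈ 3.2 — small and strongly basic; the poor halide leaving group
tert-butoxide ((CH₃)₃CO⁻): pKₐ(t-BuOH) ≈ 18 — bulky, strongly basic alkoxide
amide anion (NH₂⁻): pKₐ(NH₃) ≈ 38 — extremely strong base; never a leaving group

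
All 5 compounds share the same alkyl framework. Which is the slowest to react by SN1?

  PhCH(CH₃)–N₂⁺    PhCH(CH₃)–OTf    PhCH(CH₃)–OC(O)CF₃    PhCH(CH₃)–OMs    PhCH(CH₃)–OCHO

PhCH(CH₃)–OCHO

The skeletons are identical, so relative rate is governed entirely by leaving-group ability.
Leaving-group ability tracks the stability of the departed species; conjugate-acid pKₐ is the usual yardstick (lower pKₐ → better LG).
PhCH(CH₃)–N₂⁺ loses N₂: no meaningful conjugate acid; N₂ departs as an exceptionally stable neutral molecule
PhCH(CH₃)–OTf loses OTf⁻: pKₐ(CF₃SO₃H (triflic acid)) ≈ -14
PhCH(CH₃)–OMs loses OMs⁻: pKₐ(CH₃SO₃H (MsOH)) ≈ -1.9
PhCH(CH₃)–OC(O)CF₃ loses CF₃COO⁻: pKₐ(CF₃COOH) ≈ 0.2
PhCH(CH₃)–OCHO loses HCOO⁻: pKₐ(HCOOH) ≈ 3.8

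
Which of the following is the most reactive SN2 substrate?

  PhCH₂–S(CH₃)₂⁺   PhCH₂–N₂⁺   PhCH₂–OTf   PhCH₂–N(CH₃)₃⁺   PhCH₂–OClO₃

PhCH₂–N₂⁺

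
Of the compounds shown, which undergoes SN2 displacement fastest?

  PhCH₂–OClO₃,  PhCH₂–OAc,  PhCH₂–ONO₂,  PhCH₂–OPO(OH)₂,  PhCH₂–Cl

Identical carbon frameworks mean the comparison reduces to leaving-group quality.
A good leaving group is a weak base: the lower the pKₐ of its conjugate acid, the more readily it departs.
PhCH₂–OClO₃ loses ClO₄⁻: pKₐ(HClO₄) ≈ -10
PhCH₂–Cl loses Cl⁻: pKₐ(HCl) ≈ -7
PhCH₂–ONO₂ loses NO₃⁻: pKₐ(HNO₃) ≈ -1.3
PhCH₂–OPO(OH)₂ loses H₂PO₄⁻: pKₐ(H₃PO₄) ≈ 2.1
PhCH₂–OAc loses AcO⁻: pKₐ(CH₃COOH) ≈ 4.8

PhCH₂–OClO₃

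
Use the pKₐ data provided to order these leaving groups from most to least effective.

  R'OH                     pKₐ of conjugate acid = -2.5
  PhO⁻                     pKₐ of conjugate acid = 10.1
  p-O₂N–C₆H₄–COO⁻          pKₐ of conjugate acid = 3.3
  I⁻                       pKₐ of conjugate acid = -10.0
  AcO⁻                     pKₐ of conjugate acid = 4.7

I⁻ > R'OH > p-O₂N–C₆H₄–COO⁻ > AcO⁻ > PhO⁻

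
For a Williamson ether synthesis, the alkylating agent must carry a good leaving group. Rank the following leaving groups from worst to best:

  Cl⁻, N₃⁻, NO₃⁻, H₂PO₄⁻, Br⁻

Br⁻: pKₐ(HBr) ≈ -9 — weak base; good leaving group
Cl⁻: pKₐ(HCl) ≈ -7
NO₃⁻: pKₐ(HNO₃) ≈ -1.3
H₂PO₄⁻: pKₐ(H₃PO₄) ≈ 2.1
N₃⁻: pKₐ(HN₃) ≈ 4.7
The question asks for worst first, so the sequence is read in increasing leaving-group ability.

N₃⁻ < H₂PO₄⁻ < NO₃⁻ < Cl⁻ < Br⁻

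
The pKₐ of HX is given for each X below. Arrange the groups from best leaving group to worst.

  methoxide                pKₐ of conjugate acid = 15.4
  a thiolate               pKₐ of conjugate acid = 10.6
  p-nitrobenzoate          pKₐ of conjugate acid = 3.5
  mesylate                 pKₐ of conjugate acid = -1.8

mesylate > p-nitrobenzoate > a thiolate > methoxide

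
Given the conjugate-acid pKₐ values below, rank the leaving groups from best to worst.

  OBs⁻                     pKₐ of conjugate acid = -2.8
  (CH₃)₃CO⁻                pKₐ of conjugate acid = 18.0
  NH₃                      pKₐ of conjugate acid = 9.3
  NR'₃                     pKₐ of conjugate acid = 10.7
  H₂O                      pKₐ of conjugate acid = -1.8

OBs⁻ > H₂O > NH₃ > NR'₃ > (CH₃)₃CO⁻

Lower conjugate-acid pKₐ ⇒ weaker base ⇒ better leaving group.
Sorting by the given values: OBs⁻ (-2.8), H₂O (-1.8), NH₃ (9.3), NR'₃ (10.7), (CH₃)₃CO⁻ (18.0).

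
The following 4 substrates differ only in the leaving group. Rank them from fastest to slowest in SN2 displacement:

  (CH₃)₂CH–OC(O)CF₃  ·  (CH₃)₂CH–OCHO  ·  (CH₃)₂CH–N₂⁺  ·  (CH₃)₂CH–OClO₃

Identical carbon frameworks mean the comparison reduces to leaving-group quality.
A good leaving group is a weak base: the lower the pKₐ of its conjugate acid, the more readily it departs.
(CH₃)₂CH–N₂⁺ loses N₂: no meaningful conjugate acid; N₂ departs as an exceptionally stable neutral molecule
(CH₃)₂CH–OClO₃ loses ClO₄⁻: pKₐ(HClO₄) ≈ -10
(CH₃)₂CH–OC(O)CF₃ loses CF₃COO⁻: pKₐ(CF₃COOH) ≈ 0.2
(CH₃)₂CH–OCHO loses HCOO⁻: pKₐ(HCOOH) ≈ 3.8

(CH₃)₂CH–N₂⁺ > (CH₃)₂CH–OClO₃ > (CH₃)₂CH–OC(O)CF₃ > (CH₃)₂CH–OCHO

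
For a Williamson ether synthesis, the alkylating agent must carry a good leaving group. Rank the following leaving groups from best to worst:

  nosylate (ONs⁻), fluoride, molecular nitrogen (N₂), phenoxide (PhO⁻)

molecular nitrogen (N₂): no meaningful conjugate acid; N₂ departs as an exceptionally stable neutral molecule
nosylate (ONs⁻): pKₐ(p-O₂NC₆H₄SO₃H) ≈ -3.5 — p-nitro group further stabilises the sulfonate
fluoride: pKₐ(HF) ≈ 3.2 — small and strongly basic; the poor halide leaving group
phenoxide (PhO⁻): pKₐ(C₆H₅OH (phenol)) ≈ 10

molecular nitrogen (N₂) > nosylate (ONs⁻) > fluoride > phenoxide (PhO⁻)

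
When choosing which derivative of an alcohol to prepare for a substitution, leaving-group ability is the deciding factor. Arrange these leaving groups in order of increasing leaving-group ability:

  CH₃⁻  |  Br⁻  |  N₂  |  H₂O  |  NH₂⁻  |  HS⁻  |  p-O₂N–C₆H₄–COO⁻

The more stable X⁻ (or X) is on its own — i.e. the weaker a base it is — the better a leaving group it makes.
N₂: no meaningful conjugate acid; N₂ departs as an exceptionally stable neutral molecule
Br⁻: pKₐ(HBr) ≈ -9
H₂O: pKₐ(H₃O⁺) ≈ -1.7
p-O₂N–C₆H₄–COO⁻: pKₐ(p-nitrobenzoic acid) ≈ 3.4 — electron-withdrawing nitro group stabilises the carboxylate
HS⁻: pKₐ(H₂S) ≈ 7 — larger and more polarisable than the oxygen analogue
NH₂⁻: pKₐ(NH₃) ≈ 38 — extremely strong base; never a leaving group
CH₃⁻: pKₐ(CH₄) ≈ 48 — unstabilised carbanion; the worst conceivable leaving group
Reversing gives the worst-to-best order requested.

CH₃⁻ < NH₂⁻ < HS⁻ < p-O₂N–C₆H₄–COO⁻ < H₂O < Br⁻ < N₂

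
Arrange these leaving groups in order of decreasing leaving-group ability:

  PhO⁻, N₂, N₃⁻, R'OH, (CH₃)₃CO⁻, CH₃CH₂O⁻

N₂ > R'OH > N₃⁻ > PhO⁻ > CH₃CH₂O⁻ > (CH₃)₃CO⁻

A good leaving group is a weak base: the lower the pKₐ of its conjugate acid, the more readily it departs.
N₂: no meaningful conjugate acid; N₂ departs as an exceptionally stable neutral molecule
R'OH: pKₐ(R'OH₂⁺) ≈ -2.4 — neutral; leaves from a protonated ether (an oxonium ion, R–O(H)R'⁺)
N₃⁻: pKₐ(HN₃) ≈ 4.7 — linear, resonance-stabilised
PhO⁻: pKₐ(C₆H₅OH (phenol)) ≈ 10
CH₃CH₂O⁻: pKₐ(CH₃CH₂OH) ≈ 16 — strong base; alkoxides do not leave unassisted
(CH₃)₃CO⁻: pKₐ(t-BuOH) ≈ 18 — bulky, strongly basic alkoxide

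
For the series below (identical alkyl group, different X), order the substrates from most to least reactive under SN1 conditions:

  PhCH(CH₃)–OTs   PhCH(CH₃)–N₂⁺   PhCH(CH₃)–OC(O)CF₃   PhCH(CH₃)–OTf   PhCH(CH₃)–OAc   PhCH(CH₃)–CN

PhCH(CH₃)–N₂⁺ > PhCH(CH₃)–OTf > PhCH(CH₃)–OTs > PhCH(CH₃)–OC(O)CF₃ > PhCH(CH₃)–OAc > PhCH(CH₃)–CN

Same R in every case — rank the leaving groups.
A good leaving group is a weak base: the lower the pKₐ of its conjugate acid, the more readily it departs.
PhCH(CH₃)–N₂⁺ loses N₂: no meaningful conjugate acid; N₂ departs as an exceptionally stable neutral molecule
PhCH(CH₃)–OTf loses OTf⁻: pKₐ(CF₃SO₃H (triflic acid)) ≈ -14
PhCH(CH₃)–OTs loses OTs⁻: pKₐ(p-CH₃C₆H₄SO₃H (TsOH)) ≈ -2.8
PhCH(CH₃)–OC(O)CF₃ loses CF₃COO⁻: pKₐ(CF₃COOH) ≈ 0.2
PhCH(CH₃)–OAc loses AcO⁻: pKₐ(CH₃COOH) ≈ 4.8
PhCH(CH₃)–CN loses CN⁻: pKₐ(HCN) ≈ 9.2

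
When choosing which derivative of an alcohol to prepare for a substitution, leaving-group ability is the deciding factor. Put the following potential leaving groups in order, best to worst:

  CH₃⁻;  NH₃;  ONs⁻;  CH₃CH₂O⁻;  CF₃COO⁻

ONs⁻ > CF₃COO⁻ > NH₃ > CH₃CH₂O⁻ > CH₃⁻

ONs⁻: pKₐ(p-O₂NC₆H₄SO₃H) ≈ -3.5
CF₃COO⁻: pKₐ(CF₃COOH) ≈ 0.2
NH₃: pKₐ(NH₄⁺) ≈ 9.2
CH₃CH₂O⁻: pKₐ(CH₃CH₂OH) ≈ 16
CH₃⁻: pKₐ(CH₄) ≈ 48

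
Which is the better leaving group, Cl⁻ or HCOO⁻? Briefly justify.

Cl⁻ is the better leaving group.
pKₐ(HCl) ≈ -7 versus pKₐ(HCOOH) ≈ 3.8: Cl⁻ is the much weaker base.
Moderately weak base.

Cl⁻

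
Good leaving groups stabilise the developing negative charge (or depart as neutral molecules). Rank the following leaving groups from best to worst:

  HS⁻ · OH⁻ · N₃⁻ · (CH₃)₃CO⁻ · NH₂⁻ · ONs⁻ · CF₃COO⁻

A good leaving group is a weak base: the lower the pKₐ of its conjugate acid, the more readily it departs.
ONs⁻: pKₐ(p-O₂NC₆H₄SO₃H) ≈ -3.5
CF₃COO⁻: pKₐ(CF₃COOH) ≈ 0.2 — strongly electron-withdrawing CF₃ stabilises the carboxylate
N₃⁻: pKₐ(HN₃) ≈ 4.7
HS⁻: pKₐ(H₂S) ≈ 7
OH⁻: pKₐ(H₂O) ≈ 15.7 — strong base; essentially never leaves without prior activation
(CH₃)₃CO⁻: pKₐ(t-BuOH) ≈ 18 — bulky, strongly basic alkoxide
NH₂⁻: pKₐ(NH₃) ≈ 38 — extremely strong base; never a leaving group

ONs⁻ > CF₃COO⁻ > N₃⁻ > HS⁻ > OH⁻ > (CH₃)₃CO⁻ > NH₂⁻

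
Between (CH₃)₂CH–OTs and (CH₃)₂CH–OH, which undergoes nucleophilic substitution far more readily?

From (CH₃)₂CH–OH the departing group would be OH⁻ (pKₐ(H₂O) ≈ 15.7). Strong base; essentially never leaves without prior activation.
From (CH₃)₂CH–OTs the leaving group is OTs⁻ (pKₐ(p-CH₃C₆H₄SO₃H (TsOH)) ≈ -2.8). Resonance-delocalised arenesulfonate.
(In practice (CH₃)₂CH–OTs is made from (CH₃)₂CH–OH by treatment with TsCl / pyridine, converting the hydroxyl into a tosylate.)

(CH₃)₂CH–OTs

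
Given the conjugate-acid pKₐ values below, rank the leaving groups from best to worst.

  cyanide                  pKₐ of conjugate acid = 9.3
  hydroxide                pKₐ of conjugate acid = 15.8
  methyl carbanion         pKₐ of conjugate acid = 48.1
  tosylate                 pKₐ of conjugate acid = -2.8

Lower conjugate-acid pKₐ ⇒ weaker base ⇒ better leaving group.
Sorting by the given values: tosylate (-2.8), cyanide (9.3), hydroxide (15.8), methyl carbanion (48.1).

tosylate > cyanide > hydroxide > methyl carbanion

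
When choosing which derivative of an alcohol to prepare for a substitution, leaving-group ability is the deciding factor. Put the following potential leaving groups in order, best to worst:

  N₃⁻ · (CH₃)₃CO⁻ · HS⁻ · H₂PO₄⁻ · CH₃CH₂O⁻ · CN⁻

H₂PO₄⁻ > N₃⁻ > HS⁻ > CN⁻ > CH₃CH₂O⁻ > (CH₃)₃CO⁻

The more stable X⁻ (or X) is on its own — i.e. the weaker a base it is — the better a leaving group it makes.
H₂PO₄⁻: pKₐ(H₃PO₄) ≈ 2.1 — moderate base; biological leaving group after further activation
N₃⁻: pKₐ(HN₃) ≈ 4.7 — linear, resonance-stabilised
HS⁻: pKₐ(H₂S) ≈ 7
CN⁻: pKₐ(HCN) ≈ 9.2 — sp carbon stabilises the charge somewhat, but still a poor LG
CH₃CH₂O⁻: pKₐ(CH₃CH₂OH) ≈ 16 — strong base; alkoxides do not leave unassisted
(CH₃)₃CO⁻: pKₐ(t-BuOH) ≈ 18 — bulky, strongly basic alkoxide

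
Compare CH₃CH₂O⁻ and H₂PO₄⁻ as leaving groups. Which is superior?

H₂PO₄⁻ is the better leaving group.
pKₐ(H₃PO₄) ≈ 2.1 versus pKₐ(CH₃CH₂OH) ≈ 16: H₂PO₄⁻ is the much weaker base.
Moderate base; biological leaving group after further activation.

H₂PO₄⁻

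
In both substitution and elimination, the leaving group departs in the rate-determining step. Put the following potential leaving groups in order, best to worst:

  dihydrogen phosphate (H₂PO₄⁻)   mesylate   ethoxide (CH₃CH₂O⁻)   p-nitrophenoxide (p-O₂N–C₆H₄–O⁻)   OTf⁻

OTf⁻ > mesylate > dihydrogen phosphate (H₂PO₄⁻) > p-nitrophenoxide (p-O₂N–C₆H₄–O⁻) > ethoxide (CH₃CH₂O⁻)

A good leaving group is a weak base: the lower the pKₐ of its conjugate acid, the more readily it departs.
OTf⁻: pKₐ(CF₃SO₃H (triflic acid)) ≈ -14
mesylate: pKₐ(CH₃SO₃H (MsOH)) ≈ -1.9
dihydrogen phosphate (H₂PO₄⁻): pKₐ(H₃PO₄) ≈ 2.1
p-nitrophenoxide (p-O₂N–C₆H₄–O⁻): pKₐ(p-nitrophenol) ≈ 7.2
ethoxide (CH₃CH₂O⁻): pKₐ(CH₃CH₂OH) ≈ 16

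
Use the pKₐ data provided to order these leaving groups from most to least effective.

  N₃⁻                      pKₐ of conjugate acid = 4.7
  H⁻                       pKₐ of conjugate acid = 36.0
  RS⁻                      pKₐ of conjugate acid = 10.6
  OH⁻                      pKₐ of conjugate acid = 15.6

N₃⁻ > RS⁻ > OH⁻ > H⁻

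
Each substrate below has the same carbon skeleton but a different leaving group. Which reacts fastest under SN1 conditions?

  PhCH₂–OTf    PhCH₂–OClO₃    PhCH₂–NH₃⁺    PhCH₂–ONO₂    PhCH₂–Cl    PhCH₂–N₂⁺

Same R in every case — rank the leaving groups.
Leaving-group ability tracks the stability of the departed species; conjugate-acid pKₐ is the usual yardstick (lower pKₐ → better LG).
PhCH₂–N₂⁺ loses N₂: no meaningful conjugate acid; N₂ departs as an exceptionally stable neutral molecule
PhCH₂–OTf loses OTf⁻: pKₐ(CF₃SO₃H (triflic acid)) ≈ -14
PhCH₂–OClO₃ loses ClO₄⁻: pKₐ(HClO₄) ≈ -10
PhCH₂–Cl loses Cl⁻: pKₐ(HCl) ≈ -7
PhCH₂–ONO₂ loses NO₃⁻: pKₐ(HNO₃) ≈ -1.3
PhCH₂–NH₃⁺ loses NH₃: pKₐ(NH₄⁺) ≈ 9.2

PhCH₂–N₂⁺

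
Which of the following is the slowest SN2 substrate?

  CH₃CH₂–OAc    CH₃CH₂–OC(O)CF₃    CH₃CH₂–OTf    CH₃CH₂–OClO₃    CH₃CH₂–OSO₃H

CH₃CH₂–OAc

The skeletons are identical, so relative rate is governed entirely by leaving-group ability.
A good leaving group is a weak base: the lower the pKₐ of its conjugate acid, the more readily it departs.
CH₃CH₂–OTf loses OTf⁻: pKₐ(CF₃SO₃H (triflic acid)) ≈ -14
CH₃CH₂–OClO₃ loses ClO₄⁻: pKₐ(HClO₄) ≈ -10
CH₃CH₂–OSO₃H loses HSO₄⁻: pKₐ(H₂SO₄) ≈ -3
CH₃CH₂–OC(O)CF₃ loses CF₃COO⁻: pKₐ(CF₃COOH) ≈ 0.2
CH₃CH₂–OAc loses AcO⁻: pKₐ(CH₃COOH) ≈ 4.8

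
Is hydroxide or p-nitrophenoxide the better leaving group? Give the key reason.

p-nitrophenoxide is the better leaving group.
pKₐ(p-nitrophenol) ≈ 7.2 versus pKₐ(H₂O) ≈ 15.7: p-nitrophenoxide is the much weaker base.
Nitro group delocalises the charge; the classic chromogenic LG.

p-nitrophenoxide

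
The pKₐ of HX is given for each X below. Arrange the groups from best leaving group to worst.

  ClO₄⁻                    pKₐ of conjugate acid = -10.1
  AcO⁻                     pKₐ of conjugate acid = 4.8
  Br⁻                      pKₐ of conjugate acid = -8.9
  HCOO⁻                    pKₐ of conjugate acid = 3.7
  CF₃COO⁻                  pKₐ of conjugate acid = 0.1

Lower conjugate-acid pKₐ ⇒ weaker base ⇒ better leaving group.
Sorting by the given values: ClO₄⁻ (-10.1), Br⁻ (-8.9), CF₃COO⁻ (0.1), HCOO⁻ (3.7), AcO⁻ (4.8).

ClO₄⁻ > Br⁻ > CF₃COO⁻ > HCOO⁻ > AcO⁻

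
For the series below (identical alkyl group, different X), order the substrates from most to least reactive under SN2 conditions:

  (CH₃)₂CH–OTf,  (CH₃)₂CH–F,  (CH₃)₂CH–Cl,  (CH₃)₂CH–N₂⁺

With the same alkyl group throughout, only the leaving group differentiates the rates.
The more stable X⁻ (or X) is on its own — i.e. the weaker a base it is — the better a leaving group it makes.
(CH₃)₂CH–N₂⁺ loses N₂: no meaningful conjugate acid; N₂ departs as an exceptionally stable neutral molecule
(CH₃)₂CH–OTf loses OTf⁻: pKₐ(CF₃SO₃H (triflic acid)) ≈ -14
(CH₃)₂CH–Cl loses Cl⁻: pKₐ(HCl) ≈ -7
(CH₃)₂CH–F loses F⁻: pKₐ(HF) ≈ 3.2

(CH₃)₂CH–N₂⁺ > (CH₃)₂CH–OTf > (CH₃)₂CH–Cl > (CH₃)₂CH–F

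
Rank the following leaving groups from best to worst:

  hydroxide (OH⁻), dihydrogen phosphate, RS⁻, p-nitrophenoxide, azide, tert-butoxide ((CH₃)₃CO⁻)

dihydrogen phosphate > azide > p-nitrophenoxide > RS⁻ > hydroxide (OH⁻) > tert-butoxide ((CH₃)₃CO⁻)

Rank by basicity of the departing species: weakest base leaves most easily.
dihydrogen phosphate: pKₐ(H₃PO₄) ≈ 2.1 — moderate base; biological leaving group after further activation
azide: pKₐ(HN₃) ≈ 4.7 — linear, resonance-stabilised
p-nitrophenoxide: pKₐ(p-nitrophenol) ≈ 7.2 — nitro group delocalises the charge; the classic chromogenic LG
RS⁻: pKₐ(RSH (a thiol)) ≈ 10.5 — moderately basic; rarely leaves without activation
hydroxide (OH⁻): pKₐ(H₂O) ≈ 15.7
tert-butoxide ((CH₃)₃CO⁻): pKₐ(t-BuOH) ≈ 18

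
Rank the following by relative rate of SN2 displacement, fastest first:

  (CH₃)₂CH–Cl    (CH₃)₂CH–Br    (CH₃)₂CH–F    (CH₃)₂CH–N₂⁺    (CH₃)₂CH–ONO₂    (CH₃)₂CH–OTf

(CH₃)₂CH–N₂⁺ > (CH₃)₂CH–OTf > (CH₃)₂CH–Br > (CH₃)₂CH–Cl > (CH₃)₂CH–ONO₂ > (CH₃)₂CH–F

The skeletons are identical, so relative rate is governed entirely by leaving-group ability.
The more stable X⁻ (or X) is on its own — i.e. the weaker a base it is — the better a leaving group it makes.
(CH₃)₂CH–N₂⁺ loses N₂: no meaningful conjugate acid; N₂ departs as an exceptionally stable neutral molecule
(CH₃)₂CH–OTf loses OTf⁻: pKₐ(CF₃SO₃H (triflic acid)) ≈ -14
(CH₃)₂CH–Br loses Br⁻: pKₐ(HBr) ≈ -9
(CH₃)₂CH–Cl loses Cl⁻: pKₐ(HCl) ≈ -7
(CH₃)₂CH–ONO₂ loses NO₃⁻: pKₐ(HNO₃) ≈ -1.3
(CH₃)₂CH–F loses F⁻: pKₐ(HF) ≈ 3.2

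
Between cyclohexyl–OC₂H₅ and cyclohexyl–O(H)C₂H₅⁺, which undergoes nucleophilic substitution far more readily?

cyclohexyl–O(H)C₂H₅⁺

From cyclohexyl–OC₂H₅ the departing group would be CH₃CH₂O⁻ (pKₐ(CH₃CH₂OH) ≈ 16). Strong base; alkoxides do not leave unassisted.
From cyclohexyl–O(H)C₂H₅⁺ the leaving group is R'OH (pKₐ(R'OH₂⁺) ≈ -2.4). Neutral; leaves from a protonated ether (an oxonium ion, R–O(H)R'⁺).
(In practice cyclohexyl–O(H)C₂H₅⁺ is made from cyclohexyl–OC₂H₅ by protonation with concentrated HBr, allowing neutral ethanol, rather than ethoxide, to depart.)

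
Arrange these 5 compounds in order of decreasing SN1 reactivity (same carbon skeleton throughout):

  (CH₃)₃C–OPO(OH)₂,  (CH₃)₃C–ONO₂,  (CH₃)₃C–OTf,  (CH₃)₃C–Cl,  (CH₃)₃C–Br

The skeletons are identical, so relative rate is governed entirely by leaving-group ability.
Rank by basicity of the departing species: weakest base leaves most easily.
(CH₃)₃C–OTf loses OTf⁻: pKₐ(CF₃SO₃H (triflic acid)) ≈ -14
(CH₃)₃C–Br loses Br⁻: pKₐ(HBr) ≈ -9
(CH₃)₃C–Cl loses Cl⁻: pKₐ(HCl) ≈ -7
(CH₃)₃C–ONO₂ loses NO₃⁻: pKₐ(HNO₃) ≈ -1.3
(CH₃)₃C–OPO(OH)₂ loses H₂PO₄⁻: pKₐ(H₃PO₄) ≈ 2.1

(CH₃)₃C–OTf > (CH₃)₃C–Br > (CH₃)₃C–Cl > (CH₃)₃C–ONO₂ > (CH₃)₃C–OPO(OH)₂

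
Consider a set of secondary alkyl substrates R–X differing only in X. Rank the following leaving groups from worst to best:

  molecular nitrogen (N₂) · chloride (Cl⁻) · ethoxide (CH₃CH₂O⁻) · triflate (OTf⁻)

ethoxide (CH₃CH₂O⁻) < chloride (Cl⁻) < triflate (OTf⁻) < molecular nitrogen (N₂)

Leaving-group ability tracks the stability of the departed species; conjugate-acid pKₐ is the usual yardstick (lower pKₐ → better LG).
molecular nitrogen (N₂): no meaningful conjugate acid; N₂ departs as an exceptionally stable neutral molecule
triflate (OTf⁻): pKₐ(CF₃SO₃H (triflic acid)) ≈ -14 — charge spread over three oxygens and a CF₃ group; the premier leaving group in synthesis
chloride (Cl⁻): pKₐ(HCl) ≈ -7
ethoxide (CH₃CH₂O⁻): pKₐ(CH₃CH₂OH) ≈ 16
Reversing gives the worst-to-best order requested.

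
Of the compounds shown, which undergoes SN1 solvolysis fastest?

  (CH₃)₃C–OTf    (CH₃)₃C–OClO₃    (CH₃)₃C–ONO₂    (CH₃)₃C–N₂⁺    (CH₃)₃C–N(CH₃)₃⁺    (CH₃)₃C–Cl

(CH₃)₃C–N₂⁺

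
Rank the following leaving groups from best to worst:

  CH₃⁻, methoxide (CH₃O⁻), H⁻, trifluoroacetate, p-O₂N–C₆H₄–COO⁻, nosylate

The more stable X⁻ (or X) is on its own — i.e. the weaker a base it is — the better a leaving group it makes.
nosylate: pKₐ(p-O₂NC₆H₄SO₃H) ≈ -3.5
trifluoroacetate: pKₐ(CF₃COOH) ≈ 0.2 — strongly electron-withdrawing CF₃ stabilises the carboxylate
p-O₂N–C₆H₄–COO⁻: pKₐ(p-nitrobenzoic acid) ≈ 3.4
methoxide (CH₃O⁻): pKₐ(CH₃OH) ≈ 15.5
H⁻: pKₐ(H₂) ≈ 36 — extremely strong base; leaves only in special hydride-transfer contexts
CH₃⁻: pKₐ(CH₄) ≈ 48 — unstabilised carbanion; the worst conceivable leaving group

nosylate > trifluoroacetate > p-O₂N–C₆H₄–COO⁻ > methoxide (CH₃O⁻) > H⁻ > CH₃⁻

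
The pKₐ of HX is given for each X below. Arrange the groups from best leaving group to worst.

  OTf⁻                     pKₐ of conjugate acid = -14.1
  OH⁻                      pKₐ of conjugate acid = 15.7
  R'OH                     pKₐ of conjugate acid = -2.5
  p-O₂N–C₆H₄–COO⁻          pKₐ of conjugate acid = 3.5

Lower conjugate-acid pKₐ ⇒ weaker base ⇒ better leaving group.
Sorting by the given values: OTf⁻ (-14.1), R'OH (-2.5), p-O₂N–C₆H₄–COO⁻ (3.5), OH⁻ (15.7).

OTf⁻ > R'OH > p-O₂N–C₆H₄–COO⁻ > OH⁻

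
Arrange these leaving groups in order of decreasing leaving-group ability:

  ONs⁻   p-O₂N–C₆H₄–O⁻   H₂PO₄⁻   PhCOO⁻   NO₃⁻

ONs⁻: pKₐ(p-O₂NC₆H₄SO₃H) ≈ -3.5
NO₃⁻: pKₐ(HNO₃) ≈ -1.3
H₂PO₄⁻: pKₐ(H₃PO₄) ≈ 2.1 — moderate base; biological leaving group after further activation
PhCOO⁻: pKₐ(C₆H₅COOH) ≈ 4.2 — aryl carboxylate
p-O₂N–C₆H₄–O⁻: pKₐ(p-nitrophenol) ≈ 7.2 — nitro group delocalises the charge; the classic chromogenic LG

ONs⁻ > NO₃⁻ > H₂PO₄⁻ > PhCOO⁻ > p-O₂N–C₆H₄–O⁻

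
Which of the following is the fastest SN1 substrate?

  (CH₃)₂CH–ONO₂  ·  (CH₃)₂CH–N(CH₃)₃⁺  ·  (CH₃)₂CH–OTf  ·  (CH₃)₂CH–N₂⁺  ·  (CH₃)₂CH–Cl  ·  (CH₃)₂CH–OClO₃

The skeletons are identical, so relative rate is governed entirely by leaving-group ability.
A good leaving group is a weak base: the lower the pKₐ of its conjugate acid, the more readily it departs.
(CH₃)₂CH–N₂⁺ loses N₂: no meaningful conjugate acid; N₂ departs as an exceptionally stable neutral molecule
(CH₃)₂CH–OTf loses OTf⁻: pKₐ(CF₃SO₃H (triflic acid)) ≈ -14
(CH₃)₂CH–OClO₃ loses ClO₄⁻: pKₐ(HClO₄) ≈ -10
(CH₃)₂CH–Cl loses Cl⁻: pKₐ(HCl) ≈ -7
(CH₃)₂CH–ONO₂ loses NO₃⁻: pKₐ(HNO₃) ≈ -1.3
(CH₃)₂CH–N(CH₃)₃⁺ loses NR'₃: pKₐ(R'₃NH⁺) ≈ 10.7

(CH₃)₂CH–N₂⁺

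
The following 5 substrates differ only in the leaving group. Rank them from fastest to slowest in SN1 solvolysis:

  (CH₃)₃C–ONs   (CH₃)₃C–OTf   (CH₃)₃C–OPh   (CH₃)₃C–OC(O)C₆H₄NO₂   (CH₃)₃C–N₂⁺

(CH₃)₃C–N₂⁺ > (CH₃)₃C–OTf > (CH₃)₃C–ONs > (CH₃)₃C–OC(O)C₆H₄NO₂ > (CH₃)₃C–OPh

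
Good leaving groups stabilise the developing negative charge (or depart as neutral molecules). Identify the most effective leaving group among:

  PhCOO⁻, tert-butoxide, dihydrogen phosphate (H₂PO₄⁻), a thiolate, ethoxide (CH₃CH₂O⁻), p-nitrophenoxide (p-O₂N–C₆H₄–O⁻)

dihydrogen phosphate (H₂PO₄⁻)

Rank by basicity of the departing species: weakest base leaves most easily.
dihydrogen phosphate (H₂PO₄⁻): pKₐ(H₃PO₄) ≈ 2.1
PhCOO⁻: pKₐ(C₆H₅COOH) ≈ 4.2
p-nitrophenoxide (p-O₂N–C₆H₄–O⁻): pKₐ(p-nitrophenol) ≈ 7.2
a thiolate: pKₐ(RSH (a thiol)) ≈ 10.5
ethoxide (CH₃CH₂O⁻): pKₐ(CH₃CH₂OH) ≈ 16
tert-butoxide: pKₐ(t-BuOH) ≈ 18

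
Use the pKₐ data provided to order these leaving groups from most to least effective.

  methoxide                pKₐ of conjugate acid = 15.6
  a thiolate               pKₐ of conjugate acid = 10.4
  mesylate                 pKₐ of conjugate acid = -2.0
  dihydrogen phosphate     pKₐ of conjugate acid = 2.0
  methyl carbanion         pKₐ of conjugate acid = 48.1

Lower conjugate-acid pKₐ ⇒ weaker base ⇒ better leaving group.
Sorting by the given values: mesylate (-2.0), dihydrogen phosphate (2.0), a thiolate (10.4), methoxide (15.6), methyl carbanion (48.1).

mesylate > dihydrogen phosphate > a thiolate > methoxide > methyl carbanion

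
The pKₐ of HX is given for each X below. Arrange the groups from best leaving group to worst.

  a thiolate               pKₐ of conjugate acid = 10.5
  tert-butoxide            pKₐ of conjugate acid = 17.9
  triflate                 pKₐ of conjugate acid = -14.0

triflate > a thiolate > tert-butoxide

Lower conjugate-acid pKₐ ⇒ weaker base ⇒ better leaving group.
Sorting by the given values: triflate (-14.0), a thiolate (10.5), tert-butoxide (17.9).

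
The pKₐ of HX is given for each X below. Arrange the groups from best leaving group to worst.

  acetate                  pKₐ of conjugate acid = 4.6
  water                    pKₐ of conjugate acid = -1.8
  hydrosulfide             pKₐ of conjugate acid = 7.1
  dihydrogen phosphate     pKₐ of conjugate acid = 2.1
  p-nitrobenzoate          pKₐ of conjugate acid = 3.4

water > dihydrogen phosphate > p-nitrobenzoate > acetate > hydrosulfide

Lower conjugate-acid pKₐ ⇒ weaker base ⇒ better leaving group.
Sorting by the given values: water (-1.8), dihydrogen phosphate (2.1), p-nitrobenzoate (3.4), acetate (4.6), hydrosulfide (7.1).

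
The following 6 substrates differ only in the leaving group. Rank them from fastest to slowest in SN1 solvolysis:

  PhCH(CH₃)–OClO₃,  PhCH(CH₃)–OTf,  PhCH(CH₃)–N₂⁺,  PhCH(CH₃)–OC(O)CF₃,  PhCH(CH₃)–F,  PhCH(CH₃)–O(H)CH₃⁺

PhCH(CH₃)–N₂⁺ > PhCH(CH₃)–OTf > PhCH(CH₃)–OClO₃ > PhCH(CH₃)–O(H)CH₃⁺ > PhCH(CH₃)–OC(O)CF₃ > PhCH(CH₃)–F

With the same alkyl group throughout, only the leaving group differentiates the rates.
Rank by basicity of the departing species: weakest base leaves most easily.
PhCH(CH₃)–N₂⁺ loses N₂: no meaningful conjugate acid; N₂ departs as an exceptionally stable neutral molecule
PhCH(CH₃)–OTf loses OTf⁻: pKₐ(CF₃SO₃H (triflic acid)) ≈ -14
PhCH(CH₃)–OClO₃ loses ClO₄⁻: pKₐ(HClO₄) ≈ -10
PhCH(CH₃)–O(H)CH₃⁺ loses R'OH: pKₐ(R'OH₂⁺) ≈ -2.4
PhCH(CH₃)–OC(O)CF₃ loses CF₃COO⁻: pKₐ(CF₃COOH) ≈ 0.2
PhCH(CH₃)–F loses F⁻: pKₐ(HF) ≈ 3.2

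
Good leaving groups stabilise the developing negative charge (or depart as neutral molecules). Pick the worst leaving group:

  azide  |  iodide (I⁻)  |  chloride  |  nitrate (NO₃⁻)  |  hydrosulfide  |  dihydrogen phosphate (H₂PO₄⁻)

hydrosulfide

Rank by basicity of the departing species: weakest base leaves most easily.
iodide (I⁻): pKₐ(HI) ≈ -10
chloride: pKₐ(HCl) ≈ -7
nitrate (NO₃⁻): pKₐ(HNO₃) ≈ -1.3
dihydrogen phosphate (H₂PO₄⁻): pKₐ(H₃PO₄) ≈ 2.1
azide: pKₐ(HN₃) ≈ 4.7
hydrosulfide: pKₐ(H₂S) ≈ 7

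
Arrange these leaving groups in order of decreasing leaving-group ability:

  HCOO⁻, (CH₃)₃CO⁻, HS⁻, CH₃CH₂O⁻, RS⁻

Rank by basicity of the departing species: weakest base leaves most easily.
HCOO⁻: pKₐ(HCOOH) ≈ 3.8
HS⁻: pKₐ(H₂S) ≈ 7
RS⁻: pKₐ(RSH (a thiol)) ≈ 10.5
CH₃CH₂O⁻: pKₐ(CH₃CH₂OH) ≈ 16
(CH₃)₃CO⁻: pKₐ(t-BuOH) ≈ 18

HCOO⁻ > HS⁻ > RS⁻ > CH₃CH₂O⁻ > (CH₃)₃CO⁻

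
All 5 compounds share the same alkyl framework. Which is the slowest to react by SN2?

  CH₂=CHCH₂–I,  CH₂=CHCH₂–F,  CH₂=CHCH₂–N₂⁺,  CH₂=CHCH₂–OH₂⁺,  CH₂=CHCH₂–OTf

With the same alkyl group throughout, only the leaving group differentiates the rates.
Leaving-group ability tracks the stability of the departed species; conjugate-acid pKₐ is the usual yardstick (lower pKₐ → better LG).
CH₂=CHCH₂–N₂⁺ loses N₂: no meaningful conjugate acid; N₂ departs as an exceptionally stable neutral molecule
CH₂=CHCH₂–OTf loses OTf⁻: pKₐ(CF₃SO₃H (triflic acid)) ≈ -14
CH₂=CHCH₂–I loses I⁻: pKₐ(HI) ≈ -10
CH₂=CHCH₂–OH₂⁺ loses H₂O: pKₐ(H₃O⁺) ≈ -1.7
CH₂=CHCH₂–F loses F⁻: pKₐ(HF) ≈ 3.2

CH₂=CHCH₂–F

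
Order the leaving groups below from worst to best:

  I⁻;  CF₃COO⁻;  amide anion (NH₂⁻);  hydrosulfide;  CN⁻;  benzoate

Leaving-group ability tracks the stability of the departed species; conjugate-acid pKₐ is the usual yardstick (lower pKₐ → better LG).
I⁻: pKₐ(HI) ≈ -10
CF₃COO⁻: pKₐ(CF₃COOH) ≈ 0.2
benzoate: pKₐ(C₆H₅COOH) ≈ 4.2 — aryl carboxylate
hydrosulfide: pKₐ(H₂S) ≈ 7 — larger and more polarisable than the oxygen analogue
CN⁻: pKₐ(HCN) ≈ 9.2 — sp carbon stabilises the charge somewhat, but still a poor LG
amide anion (NH₂⁻): pKₐ(NH₃) ≈ 38 — extremely strong base; never a leaving group
Listed from poorest to best leaving group as asked.

amide anion (NH₂⁻) < CN⁻ < hydrosulfide < benzoate < CF₃COO⁻ < I⁻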